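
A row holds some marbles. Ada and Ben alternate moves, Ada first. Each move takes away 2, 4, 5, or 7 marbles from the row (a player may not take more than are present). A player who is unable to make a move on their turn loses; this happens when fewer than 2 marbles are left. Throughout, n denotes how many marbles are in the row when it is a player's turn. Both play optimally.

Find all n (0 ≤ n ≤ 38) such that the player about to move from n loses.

0, 1, 9, 10, 18, 19, 27, 28, 36, 37

Build the W/L table. Terminal = L. A non-terminal position is W if it has a move to some L; otherwise it is L.
n=0: no move → L
n=1: no move → L
n=2: W (go to 0, an L position)
n=3: W (go to 1, an L position)
n=4: W (go to 0, an L position)
n=5: W (go to 1, an L position)
n=6: W (go to 1, an L position)
n=7: W (go to 0, an L position)
n=8: W (go to 1, an L position)
n=9: L (options 7(W), 5(W), 4(W), 2(W) are all W)
n=10: L (options 8(W), 6(W), 5(W), 3(W) are all W)
n=11: W (go to 9, an L position)
n=12: W (go to 10, an L position)
n=13: W (go to 9, an L position)
n=14: W (go to 10, an L position)
n=15: W (go to 10, an L position)
n=16: W (go to 9, an L position)
n=17: W (go to 10, an L position)
n=18: L (options 16(W), 14(W), 13(W), 11(W) are all W)
n=19: L (options 17(W), 15(W), 14(W), 12(W) are all W)
n=20: W (go to 18, an L position)
n=21: W (go to 19, an L position)
n=22: W (go to 18, an L position)
n=23: W (go to 19, an L position)
n=24: W (go to 19, an L position)
n=25: W (go to 18, an L position)
n=26: W (go to 19, an L position)
n=27: L (options 25(W), 23(W), 22(W), 20(W) are all W)
n=28: L (options 26(W), 24(W), 23(W), 21(W) are all W)
n=29: W (go to 27, an L position)
n=30: W (go to 28, an L position)
n=31: W (go to 27, an L position)
n=32: W (go to 28, an L position)
n=33: W (go to 28, an L position)
n=34: W (go to 27, an L position)
n=35: W (go to 28, an L position)
n=36: L (options 34(W), 32(W), 31(W), 29(W) are all W)
n=37: L (options 35(W), 33(W), 32(W), 30(W) are all W)
n=38: W (go to 36, an L position)
Reading off the rows marked L gives the requested list; there are 10 such values of n.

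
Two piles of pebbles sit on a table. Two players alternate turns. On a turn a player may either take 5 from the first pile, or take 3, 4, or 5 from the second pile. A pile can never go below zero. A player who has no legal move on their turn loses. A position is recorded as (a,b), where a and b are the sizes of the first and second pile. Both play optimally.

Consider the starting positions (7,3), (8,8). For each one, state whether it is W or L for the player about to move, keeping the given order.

Compute win/loss labels from the base case upward. A position with no move is L. Any other position is W if it can reach an L in one move, else L.
No move ever increases a pile, so every position that can arise here has a ≤ 8 and b ≤ 8; it is enough to label the cells with 0 ≤ a ≤ 8 and 0 ≤ b ≤ 8.
Every move lowers a or b (never raises either), so fill the grid row by row in increasing a, and left to right within a row: each cell's successors are then already labelled.
      b=0  b=1  b=2  b=3  b=4  b=5  b=6  b=7  b=8
a=0:    L    L    L    W    W    W    W    W    L
a=1:    L    L    L    W    W    W    W    W    L
a=2:    L    L    L    W    W    W    W    W    L
a=3:    L    L    L    W    W    W    W    W    L
a=4:    L    L    L    W    W    W    W    W    L
a=5:    W    W    W    L    L    L    W    W    W
a=6:    W    W    W    L    L    L    W    W    W
a=7:    W    W    W    L    L    L    W    W    W
a=8:    W    W    W    L    L    L    W    W    W
Cells with no legal move (terminal, hence L): (0,0), (0,1), (0,2), (1,0), (1,1), (1,2), (2,0), (2,1), (2,2), (3,0), (3,1), (3,2), (4,0), (4,1), (4,2).
The remaining L cells, each justified by listing all of its moves:
(0,8): →(0,5)(W), (0,4)(W), (0,3)(W) — all W, so L
(1,8): →(1,5)(W), (1,4)(W), (1,3)(W) — all W, so L
(2,8): →(2,5)(W), (2,4)(W), (2,3)(W) — all W, so L
(3,8): →(3,5)(W), (3,4)(W), (3,3)(W) — all W, so L
(4,8): →(4,5)(W), (4,4)(W), (4,3)(W) — all W, so L
(5,3): →(0,3)(W), (5,0)(W) — all W, so L
(5,4): →(0,4)(W), (5,1)(W), (5,0)(W) — all W, so L
(5,5): →(0,5)(W), (5,2)(W), (5,1)(W), (5,0)(W) — all W, so L
(6,3): →(1,3)(W), (6,0)(W) — all W, so L
(6,4): →(1,4)(W), (6,1)(W), (6,0)(W) — all W, so L
(6,5): →(1,5)(W), (6,2)(W), (6,1)(W), (6,0)(W) — all W, so L
(7,3): →(2,3)(W), (7,0)(W) — all W, so L
(7,4): →(2,4)(W), (7,1)(W), (7,0)(W) — all W, so L
(7,5): →(2,5)(W), (7,2)(W), (7,1)(W), (7,0)(W) — all W, so L
(8,3): →(3,3)(W), (8,0)(W) — all W, so L
(8,4): →(3,4)(W), (8,1)(W), (8,0)(W) — all W, so L
(8,5): →(3,5)(W), (8,2)(W), (8,1)(W), (8,0)(W) — all W, so L
Every other cell has at least one move into one of the L cells above, so it is W.
(7,3): one of the L cells justified above, so L
(8,8): the move to (3,8) reaches an L cell, so W

(7,3): L, (8,8): W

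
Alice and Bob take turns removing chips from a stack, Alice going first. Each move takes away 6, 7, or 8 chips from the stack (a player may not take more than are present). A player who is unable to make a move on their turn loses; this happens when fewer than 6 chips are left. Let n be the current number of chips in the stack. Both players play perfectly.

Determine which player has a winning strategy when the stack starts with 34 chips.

Work bottom-up. With no move the player to move loses. Otherwise the position is W if at least one move leads to an L position for the opponent, and L if every move leads to a W.
n=0: no move → L
n=1: no move → L
n=2: no move → L
n=3: no move → L
n=4: no move → L
n=5: no move → L
n=6: reaches L-position 0 → W
n=7: reaches L-position 1 → W
n=8: reaches L-position 2 → W
n=9: reaches L-position 3 → W
n=10: reaches L-position 4 → W
n=11: reaches L-position 5 → W
n=12: reaches L-position 5 → W
n=13: reaches L-position 5 → W
n=14: only reaches 8(W), 7(W), 6(W), all W → L
n=15: only reaches 9(W), 8(W), 7(W), all W → L
n=16: only reaches 10(W), 9(W), 8(W), all W → L
n=17: only reaches 11(W), 10(W), 9(W), all W → L
n=18: only reaches 12(W), 11(W), 10(W), all W → L
n=19: only reaches 13(W), 12(W), 11(W), all W → L
n=20: reaches L-position 14 → W
n=21: reaches L-position 15 → W
n=22: reaches L-position 16 → W
n=23: reaches L-position 17 → W
n=24: reaches L-position 18 → W
n=25: reaches L-position 19 → W
n=26: reaches L-position 19 → W
n=27: reaches L-position 19 → W
n=28: only reaches 22(W), 21(W), 20(W), all W → L
n=29: only reaches 23(W), 22(W), 21(W), all W → L
n=30: only reaches 24(W), 23(W), 22(W), all W → L
n=31: only reaches 25(W), 24(W), 23(W), all W → L
n=32: only reaches 26(W), 25(W), 24(W), all W → L
n=33: only reaches 27(W), 26(W), 25(W), all W → L
n=34: reaches L-position 28 → W
From 34 Alice can remove 6, leaving 28, reaching an L position.

Alice wins.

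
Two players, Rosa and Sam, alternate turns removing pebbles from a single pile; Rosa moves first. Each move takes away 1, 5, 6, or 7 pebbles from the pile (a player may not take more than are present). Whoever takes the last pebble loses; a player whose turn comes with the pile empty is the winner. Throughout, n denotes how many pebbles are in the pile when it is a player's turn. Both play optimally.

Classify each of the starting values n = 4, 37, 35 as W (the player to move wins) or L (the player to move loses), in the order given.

4: W, 37: L, 35: W

Label each position W (a win for the player to move) or L (a loss). A position with no legal move is W; any other position is W exactly when some move reaches an L, and L when every move reaches a W.
n=0: no move; the opponent has just taken the last pebble and therefore loses → W
n=1: the only move is to 0(W), a W ⇒ L
n=2: can move to 1, which is L ⇒ W
n=3: the only move is to 2(W), a W ⇒ L
n=4: can move to 3, which is L ⇒ W
n=5: moves to 4(W), 0(W); every one is W ⇒ L
n=6: can move to 5, which is L ⇒ W
n=7: can move to 1, which is L ⇒ W
n=8: can move to 3, which is L ⇒ W
n=9: can move to 3, which is L ⇒ W
n=10: can move to 5, which is L ⇒ W
n=11: can move to 5, which is L ⇒ W
n=12: can move to 5, which is L ⇒ W
n=13: moves to 12(W), 8(W), 7(W), 6(W); every one is W ⇒ L
n=14: can move to 13, which is L ⇒ W
n=15: moves to 14(W), 10(W), 9(W), 8(W); every one is W ⇒ L
n=16: can move to 15, which is L ⇒ W
n=17: moves to 16(W), 12(W), 11(W), 10(W); every one is W ⇒ L
n=18: can move to 17, which is L ⇒ W
n=19: can move to 13, which is L ⇒ W
n=20: can move to 15, which is L ⇒ W
n=21: can move to 15, which is L ⇒ W
n=22: can move to 17, which is L ⇒ W
n=23: can move to 17, which is L ⇒ W
n=24: can move to 17, which is L ⇒ W
n=25: moves to 24(W), 20(W), 19(W), 18(W); every one is W ⇒ L
n=26: can move to 25, which is L ⇒ W
n=27: moves to 26(W), 22(W), 21(W), 20(W); every one is W ⇒ L
n=28: can move to 27, which is L ⇒ W
n=29: moves to 28(W), 24(W), 23(W), 22(W); every one is W ⇒ L
n=30: can move to 29, which is L ⇒ W
n=31: can move to 25, which is L ⇒ W
n=32: can move to 27, which is L ⇒ W
n=33: can move to 27, which is L ⇒ W
n=34: can move to 29, which is L ⇒ W
n=35: can move to 29, which is L ⇒ W
n=36: can move to 29, which is L ⇒ W
n=37: moves to 36(W), 32(W), 31(W), 30(W); every one is W ⇒ L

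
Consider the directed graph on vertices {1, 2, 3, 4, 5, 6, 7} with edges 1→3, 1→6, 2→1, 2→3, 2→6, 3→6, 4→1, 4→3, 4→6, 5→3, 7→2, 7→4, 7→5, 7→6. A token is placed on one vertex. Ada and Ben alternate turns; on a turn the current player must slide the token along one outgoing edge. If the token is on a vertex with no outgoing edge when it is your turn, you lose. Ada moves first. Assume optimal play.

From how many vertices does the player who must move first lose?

2

Positions with no move are L. A position that does have a move is losing for the player to move precisely when every available move leads to a winning position for the opponent. Fill in the labels:
Every edge goes from a vertex to one that appears earlier in the order 6, 3, 1, 4, 5, 2, 7, so processing vertices in that order labels each vertex after all of its successors.
6: no outgoing edge → L
3: W (go to 6, an L position)
1: W (go to 6, an L position)
4: W (go to 6, an L position)
5: L (sole option 3(W) is W)
2: W (go to 6, an L position)
7: W (go to 5, an L position)
The L vertices are 5, 6; that is 2 in all.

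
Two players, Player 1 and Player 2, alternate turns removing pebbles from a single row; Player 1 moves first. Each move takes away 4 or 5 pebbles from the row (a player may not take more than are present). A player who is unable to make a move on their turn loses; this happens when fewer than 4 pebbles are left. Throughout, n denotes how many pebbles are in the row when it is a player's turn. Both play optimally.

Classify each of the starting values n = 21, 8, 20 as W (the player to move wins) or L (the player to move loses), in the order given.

21: L, 8: W, 20: L

Build the W/L table. Terminal = L. A non-terminal position is W if it has a move to some L; otherwise it is L.
n=0: no move → L
n=1: no move → L
n=2: no move → L
n=3: no move → L
n=4: W (go to 0, an L position)
n=5: W (go to 1, an L position)
n=6: W (go to 2, an L position)
n=7: W (go to 3, an L position)
n=8: W (go to 3, an L position)
n=9: L (options 5(W), 4(W) are all W)
n=10: L (options 6(W), 5(W) are all W)
n=11: L (options 7(W), 6(W) are all W)
n=12: L (options 8(W), 7(W) are all W)
n=13: W (go to 9, an L position)
n=14: W (go to 10, an L position)
n=15: W (go to 11, an L position)
n=16: W (go to 12, an L position)
n=17: W (go to 12, an L position)
n=18: L (options 14(W), 13(W) are all W)
n=19: L (options 15(W), 14(W) are all W)
n=20: L (options 16(W), 15(W) are all W)
n=21: L (options 17(W), 16(W) are all W)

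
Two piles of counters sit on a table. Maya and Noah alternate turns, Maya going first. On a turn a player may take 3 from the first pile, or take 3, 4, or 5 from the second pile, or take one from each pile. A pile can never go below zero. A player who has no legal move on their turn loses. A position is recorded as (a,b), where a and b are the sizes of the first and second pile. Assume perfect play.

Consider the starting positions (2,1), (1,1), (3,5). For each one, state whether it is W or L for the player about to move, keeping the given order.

Positions with no move are L. A position that does have a move is losing for the player to move precisely when every available move leads to a winning position for the opponent. Fill in the labels:
No move ever increases a pile, so every position that can arise here has a ≤ 3 and b ≤ 5; it is enough to label the cells with 0 ≤ a ≤ 3 and 0 ≤ b ≤ 5.
Every move lowers a or b (never raises either), so fill the grid row by row in increasing a, and left to right within a row: each cell's successors are then already labelled.
      b=0  b=1  b=2  b=3  b=4  b=5
a=0:    L    L    L    W    W    W
a=1:    L    W    W    W    W    W
a=2:    L    W    L    W    W    W
a=3:    W    W    W    W    L    L
Cells with no legal move (terminal, hence L): (0,0), (0,1), (0,2), (1,0), (2,0).
The remaining L cells, each justified by listing all of its moves:
(2,2): only reaches (1,1)(W), which is W → L
(3,4): only reaches (0,4)(W), (3,1)(W), (3,0)(W), (2,3)(W), all W → L
(3,5): only reaches (0,5)(W), (3,2)(W), (3,1)(W), (3,0)(W), (2,4)(W), all W → L
Every other cell has at least one move into one of the L cells above, so it is W.
(2,1): the move to (1,0) reaches an L cell, so W
(1,1): the move to (0,0) reaches an L cell, so W
(3,5): one of the L cells justified above, so L

(2,1): W, (1,1): W, (3,5): L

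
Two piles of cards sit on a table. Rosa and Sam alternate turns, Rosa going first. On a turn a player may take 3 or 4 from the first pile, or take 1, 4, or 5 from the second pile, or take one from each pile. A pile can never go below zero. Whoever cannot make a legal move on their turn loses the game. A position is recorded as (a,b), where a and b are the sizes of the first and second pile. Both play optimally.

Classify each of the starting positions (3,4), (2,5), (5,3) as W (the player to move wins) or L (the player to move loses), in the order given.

Build the W/L table. Terminal = L. A non-terminal position is W if it has a move to some L; otherwise it is L.
No move ever increases a pile, so every position that can arise here has a ≤ 5 and b ≤ 5; it is enough to label the cells with 0 ≤ a ≤ 5 and 0 ≤ b ≤ 5.
Every move lowers a or b (never raises either), so fill the grid row by row in increasing a, and left to right within a row: each cell's successors are then already labelled.
      b=0  b=1  b=2  b=3  b=4  b=5
a=0:    L    W    L    W    W    W
a=1:    L    W    L    W    W    W
a=2:    L    W    L    W    W    W
a=3:    W    W    W    W    L    W
a=4:    W    L    W    L    W    W
a=5:    W    L    W    L    W    W
Cells with no legal move (terminal, hence L): (0,0), (1,0), (2,0).
The remaining L cells, each justified by listing all of its moves:
(0,2): only reaches (0,1)(W), which is W → L
(1,2): only reaches (1,1)(W), (0,1)(W), all W → L
(2,2): only reaches (2,1)(W), (1,1)(W), all W → L
(3,4): only reaches (0,4)(W), (3,3)(W), (3,0)(W), (2,3)(W), all W → L
(4,1): only reaches (1,1)(W), (0,1)(W), (4,0)(W), (3,0)(W), all W → L
(4,3): only reaches (1,3)(W), (0,3)(W), (4,2)(W), (3,2)(W), all W → L
(5,1): only reaches (2,1)(W), (1,1)(W), (5,0)(W), (4,0)(W), all W → L
(5,3): only reaches (2,3)(W), (1,3)(W), (5,2)(W), (4,2)(W), all W → L
Every other cell has at least one move into one of the L cells above, so it is W.
(3,4): one of the L cells justified above, so L
(2,5): the move to (2,0) reaches an L cell, so W
(5,3): one of the L cells justified above, so L

(3,4): L, (2,5): W, (5,3): L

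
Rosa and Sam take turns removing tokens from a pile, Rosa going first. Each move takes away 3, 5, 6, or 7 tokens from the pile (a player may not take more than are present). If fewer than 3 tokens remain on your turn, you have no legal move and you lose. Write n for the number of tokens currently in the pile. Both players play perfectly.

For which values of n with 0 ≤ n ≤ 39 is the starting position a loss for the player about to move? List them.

0, 1, 2, 10, 11, 12, 20, 21, 22, 30, 31, 32

Classify positions by backward induction: terminal positions (no move available) are L. From any other position, the mover wins iff some move reaches an L.
n=0: no move → L
n=1: no move → L
n=2: no move → L
n=3: W (go to 0, an L position)
n=4: W (go to 1, an L position)
n=5: W (go to 2, an L position)
n=6: W (go to 1, an L position)
n=7: W (go to 2, an L position)
n=8: W (go to 2, an L position)
n=9: W (go to 2, an L position)
n=10: L (options 7(W), 5(W), 4(W), 3(W) are all W)
n=11: L (options 8(W), 6(W), 5(W), 4(W) are all W)
n=12: L (options 9(W), 7(W), 6(W), 5(W) are all W)
n=13: W (go to 10, an L position)
n=14: W (go to 11, an L position)
n=15: W (go to 12, an L position)
n=16: W (go to 11, an L position)
n=17: W (go to 12, an L position)
n=18: W (go to 12, an L position)
n=19: W (go to 12, an L position)
n=20: L (options 17(W), 15(W), 14(W), 13(W) are all W)
n=21: L (options 18(W), 16(W), 15(W), 14(W) are all W)
n=22: L (options 19(W), 17(W), 16(W), 15(W) are all W)
n=23: W (go to 20, an L position)
n=24: W (go to 21, an L position)
n=25: W (go to 22, an L position)
n=26: W (go to 21, an L position)
n=27: W (go to 22, an L position)
n=28: W (go to 22, an L position)
n=29: W (go to 22, an L position)
n=30: L (options 27(W), 25(W), 24(W), 23(W) are all W)
n=31: L (options 28(W), 26(W), 25(W), 24(W) are all W)
n=32: L (options 29(W), 27(W), 26(W), 25(W) are all W)
n=33: W (go to 30, an L position)
n=34: W (go to 31, an L position)
n=35: W (go to 32, an L position)
n=36: W (go to 31, an L position)
n=37: W (go to 32, an L position)
n=38: W (go to 32, an L position)
n=39: W (go to 32, an L position)
The losing starting values of n are exactly the entries labelled L in this table (12 of them).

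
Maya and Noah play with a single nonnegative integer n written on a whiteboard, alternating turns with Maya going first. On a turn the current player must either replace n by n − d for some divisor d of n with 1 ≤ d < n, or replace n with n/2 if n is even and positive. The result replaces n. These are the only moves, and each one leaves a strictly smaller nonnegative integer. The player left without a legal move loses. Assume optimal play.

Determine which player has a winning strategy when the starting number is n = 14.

Use the standard recursion: the mover loses at a terminal position; elsewhere, the mover wins exactly when some move hands the opponent an L position.
n=0: no move → L
n=1: no move → L
n=2: reaches L-position 1 → W
n=3: only reaches 2(W), which is W → L
n=4: reaches L-position 3 → W
n=5: only reaches 4(W), which is W → L
n=6: reaches L-position 3 → W
n=7: only reaches 6(W), which is W → L
n=8: reaches L-position 7 → W
n=9: only reaches 6(W), 8(W), all W → L
n=10: reaches L-position 5 → W
n=11: only reaches 10(W), which is W → L
n=12: reaches L-position 9 → W
n=13: only reaches 12(W), which is W → L
n=14: reaches L-position 7 → W
From 14 Maya can move to 7, reaching an L position.

Maya wins.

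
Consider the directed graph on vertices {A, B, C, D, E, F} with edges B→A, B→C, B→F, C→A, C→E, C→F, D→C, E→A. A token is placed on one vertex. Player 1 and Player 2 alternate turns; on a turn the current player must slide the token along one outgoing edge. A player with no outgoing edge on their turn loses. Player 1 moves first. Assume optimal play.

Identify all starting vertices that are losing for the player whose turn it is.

A, D, F

Label each position W (a win for the player to move) or L (a loss). A position with no legal move is L; any other position is W exactly when some move reaches an L, and L when every move reaches a W.
Every edge goes from a vertex to one that appears earlier in the order F, A, E, C, B, D, so processing vertices in that order labels each vertex after all of its successors.
F: no outgoing edge → L
A: no outgoing edge → L
E: W (go to A, an L position)
C: W (go to A, an L position)
B: W (go to A, an L position)
D: L (sole option C(W) is W)
Reading off the rows marked L gives the requested list; there are 3 such vertices.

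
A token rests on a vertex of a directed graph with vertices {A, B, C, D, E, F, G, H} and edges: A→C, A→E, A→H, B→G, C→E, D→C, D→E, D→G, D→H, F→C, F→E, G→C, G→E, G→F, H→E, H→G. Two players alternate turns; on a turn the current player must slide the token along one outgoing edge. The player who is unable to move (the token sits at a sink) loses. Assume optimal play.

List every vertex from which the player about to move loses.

B, E

Compute win/loss labels from the base case upward. A position with no move is L. Any other position is W if it can reach an L in one move, else L.
Every edge goes from a vertex to one that appears earlier in the order E, C, F, G, H, A, B, D, so processing vertices in that order labels each vertex after all of its successors.
E: no outgoing edge → L
C: W (go to E, an L position)
F: W (go to E, an L position)
G: W (go to E, an L position)
H: W (go to E, an L position)
A: W (go to E, an L position)
B: L (sole option G(W) is W)
D: W (go to E, an L position)
Reading off the rows marked L gives the requested list; there are 2 such vertices.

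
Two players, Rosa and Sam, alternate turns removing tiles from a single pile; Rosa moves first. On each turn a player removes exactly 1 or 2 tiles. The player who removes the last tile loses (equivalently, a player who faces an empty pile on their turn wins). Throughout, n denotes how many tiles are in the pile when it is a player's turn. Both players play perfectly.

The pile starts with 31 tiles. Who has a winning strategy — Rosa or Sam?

Positions with no move are W. A position that does have a move is losing for the player to move precisely when every available move leads to a winning position for the opponent. Fill in the labels:
n=0: no move; the opponent has just taken the last tile and therefore loses → W
n=1: the only move is to 0(W), a W ⇒ L
n=2: can move to 1, which is L ⇒ W
n=3: can move to 1, which is L ⇒ W
n=4: moves to 3(W), 2(W); every one is W ⇒ L
n=5: can move to 4, which is L ⇒ W
n=6: can move to 4, which is L ⇒ W
n=7: moves to 6(W), 5(W); every one is W ⇒ L
n=8: can move to 7, which is L ⇒ W
n=9: can move to 7, which is L ⇒ W
n=10: moves to 9(W), 8(W); every one is W ⇒ L
n=11: can move to 10, which is L ⇒ W
n=12: can move to 10, which is L ⇒ W
n=13: moves to 12(W), 11(W); every one is W ⇒ L
n=14: can move to 13, which is L ⇒ W
n=15: can move to 13, which is L ⇒ W
n=16: moves to 15(W), 14(W); every one is W ⇒ L
n=17: can move to 16, which is L ⇒ W
n=18: can move to 16, which is L ⇒ W
n=19: moves to 18(W), 17(W); every one is W ⇒ L
n=20: can move to 19, which is L ⇒ W
n=21: can move to 19, which is L ⇒ W
n=22: moves to 21(W), 20(W); every one is W ⇒ L
n=23: can move to 22, which is L ⇒ W
n=24: can move to 22, which is L ⇒ W
n=25: moves to 24(W), 23(W); every one is W ⇒ L
n=26: can move to 25, which is L ⇒ W
n=27: can move to 25, which is L ⇒ W
n=28: moves to 27(W), 26(W); every one is W ⇒ L
n=29: can move to 28, which is L ⇒ W
n=30: can move to 28, which is L ⇒ W
n=31: moves to 30(W), 29(W); every one is W ⇒ L
The starting position 31 is L: whatever Rosa does, the opponent receives a W position.

Sam wins.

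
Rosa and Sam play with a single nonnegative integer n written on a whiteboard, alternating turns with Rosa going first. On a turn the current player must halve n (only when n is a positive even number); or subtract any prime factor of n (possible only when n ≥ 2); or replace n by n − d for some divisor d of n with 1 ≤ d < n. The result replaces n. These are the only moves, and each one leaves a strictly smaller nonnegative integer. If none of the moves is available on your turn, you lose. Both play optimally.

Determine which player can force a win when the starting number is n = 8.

Work bottom-up. With no move the player to move loses. Otherwise the position is W if at least one move leads to an L position for the opponent, and L if every move leads to a W.
n=0: no move → L
n=1: no move → L
n=2: W (go to 0, an L position)
n=3: W (go to 0, an L position)
n=4: L (options 2(W), 3(W) are all W)
n=5: W (go to 0, an L position)
n=6: W (go to 4, an L position)
n=7: W (go to 0, an L position)
n=8: W (go to 4, an L position)
The starting position 8 is W: Rosa should move to 4, handing over an L position.

Rosa wins.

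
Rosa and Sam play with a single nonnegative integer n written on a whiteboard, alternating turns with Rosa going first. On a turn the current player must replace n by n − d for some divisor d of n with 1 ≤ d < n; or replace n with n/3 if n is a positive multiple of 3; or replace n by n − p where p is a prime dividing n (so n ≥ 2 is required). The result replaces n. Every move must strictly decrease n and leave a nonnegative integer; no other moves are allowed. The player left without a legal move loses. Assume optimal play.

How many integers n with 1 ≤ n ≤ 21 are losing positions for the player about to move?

5

Positions with no move are L. A position that does have a move is losing for the player to move precisely when every available move leads to a winning position for the opponent. Fill in the labels:
n=0: no move → L
n=1: no move → L
n=2: reaches L-position 0 → W
n=3: reaches L-position 0 → W
n=4: only reaches 2(W), 3(W), all W → L
n=5: reaches L-position 0 → W
n=6: reaches L-position 4 → W
n=7: reaches L-position 0 → W
n=8: reaches L-position 4 → W
n=9: only reaches 3(W), 6(W), 8(W), all W → L
n=10: reaches L-position 9 → W
n=11: reaches L-position 0 → W
n=12: reaches L-position 4 → W
n=13: reaches L-position 0 → W
n=14: only reaches 7(W), 12(W), 13(W), all W → L
n=15: reaches L-position 14 → W
n=16: reaches L-position 14 → W
n=17: reaches L-position 0 → W
n=18: reaches L-position 9 → W
n=19: reaches L-position 0 → W
n=20: only reaches 10(W), 15(W), 16(W), 18(W), 19(W), all W → L
n=21: reaches L-position 14 → W
L entries with 1 ≤ n ≤ 21 (n=0 is outside the asked range and is not counted): n = 1, 4, 9, 14, 20; that makes 5.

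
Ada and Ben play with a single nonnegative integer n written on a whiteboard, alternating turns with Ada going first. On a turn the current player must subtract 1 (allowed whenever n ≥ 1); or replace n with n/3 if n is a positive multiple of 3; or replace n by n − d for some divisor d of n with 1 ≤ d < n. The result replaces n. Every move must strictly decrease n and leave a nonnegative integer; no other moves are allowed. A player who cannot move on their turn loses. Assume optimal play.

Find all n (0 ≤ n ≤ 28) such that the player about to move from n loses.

Compute win/loss labels from the base case upward. A position with no move is L. Any other position is W if it can reach an L in one move, else L.
n=0: no move → L
n=1: can move to 0, which is L ⇒ W
n=2: the only move is to 1(W), a W ⇒ L
n=3: can move to 2, which is L ⇒ W
n=4: can move to 2, which is L ⇒ W
n=5: the only move is to 4(W), a W ⇒ L
n=6: can move to 2, which is L ⇒ W
n=7: the only move is to 6(W), a W ⇒ L
n=8: can move to 7, which is L ⇒ W
n=9: moves to 3(W), 6(W), 8(W); every one is W ⇒ L
n=10: can move to 5, which is L ⇒ W
n=11: the only move is to 10(W), a W ⇒ L
n=12: can move to 9, which is L ⇒ W
n=13: the only move is to 12(W), a W ⇒ L
n=14: can move to 7, which is L ⇒ W
n=15: can move to 5, which is L ⇒ W
n=16: moves to 8(W), 12(W), 14(W), 15(W); every one is W ⇒ L
n=17: can move to 16, which is L ⇒ W
n=18: can move to 9, which is L ⇒ W
n=19: the only move is to 18(W), a W ⇒ L
n=20: can move to 16, which is L ⇒ W
n=21: can move to 7, which is L ⇒ W
n=22: can move to 11, which is L ⇒ W
n=23: the only move is to 22(W), a W ⇒ L
n=24: can move to 16, which is L ⇒ W
n=25: moves to 20(W), 24(W); every one is W ⇒ L
n=26: can move to 13, which is L ⇒ W
n=27: can move to 9, which is L ⇒ W
n=28: moves to 14(W), 21(W), 24(W), 26(W), 27(W); every one is W ⇒ L
Reading off the rows marked L gives the requested list; there are 12 such values of n.

0, 2, 5, 7, 9, 11, 13, 16, 19, 23, 25, 28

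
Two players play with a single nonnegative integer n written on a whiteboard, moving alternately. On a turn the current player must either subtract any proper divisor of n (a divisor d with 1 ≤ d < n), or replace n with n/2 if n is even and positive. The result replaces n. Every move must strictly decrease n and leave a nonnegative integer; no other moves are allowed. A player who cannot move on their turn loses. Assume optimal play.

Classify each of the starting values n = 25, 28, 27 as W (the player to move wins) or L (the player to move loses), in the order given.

25: L, 28: W, 27: L

Positions with no move are L. A position that does have a move is losing for the player to move precisely when every available move leads to a winning position for the opponent. Fill in the labels:
n=0: no move → L
n=1: no move → L
n=2: W (go to 1, an L position)
n=3: L (sole option 2(W) is W)
n=4: W (go to 3, an L position)
n=5: L (sole option 4(W) is W)
n=6: W (go to 3, an L position)
n=7: L (sole option 6(W) is W)
n=8: W (go to 7, an L position)
n=9: L (options 6(W), 8(W) are all W)
n=10: W (go to 5, an L position)
n=11: L (sole option 10(W) is W)
n=12: W (go to 9, an L position)
n=13: L (sole option 12(W) is W)
n=14: W (go to 7, an L position)
n=15: L (options 10(W), 12(W), 14(W) are all W)
n=16: W (go to 15, an L position)
n=17: L (sole option 16(W) is W)
n=18: W (go to 9, an L position)
n=19: L (sole option 18(W) is W)
n=20: W (go to 15, an L position)
n=21: L (options 14(W), 18(W), 20(W) are all W)
n=22: W (go to 11, an L position)
n=23: L (sole option 22(W) is W)
n=24: W (go to 21, an L position)
n=25: L (options 20(W), 24(W) are all W)
n=26: W (go to 13, an L position)
n=27: L (options 18(W), 24(W), 26(W) are all W)
n=28: W (go to 21, an L position)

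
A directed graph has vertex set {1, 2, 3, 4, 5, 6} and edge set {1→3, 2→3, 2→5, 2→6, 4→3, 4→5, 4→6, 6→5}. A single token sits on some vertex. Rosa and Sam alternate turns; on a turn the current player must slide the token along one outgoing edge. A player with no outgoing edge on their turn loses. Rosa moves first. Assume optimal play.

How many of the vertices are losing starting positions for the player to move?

Label each position W (a win for the player to move) or L (a loss). A position with no legal move is L; any other position is W exactly when some move reaches an L, and L when every move reaches a W.
Every edge goes from a vertex to one that appears earlier in the order 3, 5, 6, 1, 2, 4, so processing vertices in that order labels each vertex after all of its successors.
3: no outgoing edge → L
5: no outgoing edge → L
6: W (go to 5, an L position)
1: W (go to 3, an L position)
2: W (go to 5, an L position)
4: W (go to 5, an L position)
The L vertices are 3, 5; that is 2 in all.

2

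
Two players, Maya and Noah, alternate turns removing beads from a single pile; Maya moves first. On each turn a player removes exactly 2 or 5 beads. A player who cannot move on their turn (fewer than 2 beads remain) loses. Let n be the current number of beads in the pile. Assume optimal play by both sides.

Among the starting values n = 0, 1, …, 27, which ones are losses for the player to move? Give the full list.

Label each position W (a win for the player to move) or L (a loss). A position with no legal move is L; any other position is W exactly when some move reaches an L, and L when every move reaches a W.
n=0: no move → L
n=1: no move → L
n=2: →0(L), so W
n=3: →1(L), so W
n=4: →2(W) only, which is W, so L
n=5: →0(L), so W
n=6: →4(L), so W
n=7: →5(W), 2(W) — all W, so L
n=8: →6(W), 3(W) — all W, so L
n=9: →7(L), so W
n=10: →8(L), so W
n=11: →9(W), 6(W) — all W, so L
n=12: →7(L), so W
n=13: →11(L), so W
n=14: →12(W), 9(W) — all W, so L
n=15: →13(W), 10(W) — all W, so L
n=16: →14(L), so W
n=17: →15(L), so W
n=18: →16(W), 13(W) — all W, so L
n=19: →14(L), so W
n=20: →18(L), so W
n=21: →19(W), 16(W) — all W, so L
n=22: →20(W), 17(W) — all W, so L
n=23: →21(L), so W
n=24: →22(L), so W
n=25: →23(W), 20(W) — all W, so L
n=26: →21(L), so W
n=27: →25(L), so W
Reading off the rows marked L gives the requested list; there are 12 such values of n.

0, 1, 4, 7, 8, 11, 14, 15, 18, 21, 22, 25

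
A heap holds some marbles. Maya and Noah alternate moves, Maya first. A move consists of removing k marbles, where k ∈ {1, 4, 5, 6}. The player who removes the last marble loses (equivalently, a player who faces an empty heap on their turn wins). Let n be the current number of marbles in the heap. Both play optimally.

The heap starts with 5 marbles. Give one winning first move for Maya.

Work bottom-up. With no move the player to move wins. Otherwise the position is W if at least one move leads to an L position for the opponent, and L if every move leads to a W.
n=0: no move; the opponent has just taken the last marble and therefore loses → W
n=1: →0(W) only, which is W, so L
n=2: →1(L), so W
n=3: →2(W) only, which is W, so L
n=4: →3(L), so W
n=5: →1(L), so W
From 5, the L positions reachable in one move are: 1.

Remove 4, leaving 1.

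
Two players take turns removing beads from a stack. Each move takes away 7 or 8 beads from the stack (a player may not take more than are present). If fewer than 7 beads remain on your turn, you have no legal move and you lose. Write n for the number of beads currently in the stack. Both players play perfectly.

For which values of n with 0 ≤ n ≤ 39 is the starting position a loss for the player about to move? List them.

Classify positions by backward induction: terminal positions (no move available) are L. From any other position, the mover wins iff some move reaches an L.
n=0: no move → L
n=1: no move → L
n=2: no move → L
n=3: no move → L
n=4: no move → L
n=5: no move → L
n=6: no move → L
n=7: W (go to 0, an L position)
n=8: W (go to 1, an L position)
n=9: W (go to 2, an L position)
n=10: W (go to 3, an L position)
n=11: W (go to 4, an L position)
n=12: W (go to 5, an L position)
n=13: W (go to 6, an L position)
n=14: W (go to 6, an L position)
n=15: L (options 8(W), 7(W) are all W)
n=16: L (options 9(W), 8(W) are all W)
n=17: L (options 10(W), 9(W) are all W)
n=18: L (options 11(W), 10(W) are all W)
n=19: L (options 12(W), 11(W) are all W)
n=20: L (options 13(W), 12(W) are all W)
n=21: L (options 14(W), 13(W) are all W)
n=22: W (go to 15, an L position)
n=23: W (go to 16, an L position)
n=24: W (go to 17, an L position)
n=25: W (go to 18, an L position)
n=26: W (go to 19, an L position)
n=27: W (go to 20, an L position)
n=28: W (go to 21, an L position)
n=29: W (go to 21, an L position)
n=30: L (options 23(W), 22(W) are all W)
n=31: L (options 24(W), 23(W) are all W)
n=32: L (options 25(W), 24(W) are all W)
n=33: L (options 26(W), 25(W) are all W)
n=34: L (options 27(W), 26(W) are all W)
n=35: L (options 28(W), 27(W) are all W)
n=36: L (options 29(W), 28(W) are all W)
n=37: W (go to 30, an L position)
n=38: W (go to 31, an L position)
n=39: W (go to 32, an L position)
The losing starting values of n are exactly the entries labelled L in this table (21 of them).

0, 1, 2, 3, 4, 5, 6, 15, 16, 17, 18, 19, 20, 21, 30, 31, 32, 33, 34, 35, 36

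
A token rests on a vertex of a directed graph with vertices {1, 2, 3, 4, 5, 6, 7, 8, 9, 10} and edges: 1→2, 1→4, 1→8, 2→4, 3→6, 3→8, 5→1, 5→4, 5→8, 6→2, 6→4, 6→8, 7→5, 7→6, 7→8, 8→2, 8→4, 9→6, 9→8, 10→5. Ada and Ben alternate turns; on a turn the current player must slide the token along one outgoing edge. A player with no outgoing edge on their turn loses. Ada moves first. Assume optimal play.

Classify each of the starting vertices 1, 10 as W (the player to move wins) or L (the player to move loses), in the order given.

Compute win/loss labels from the base case upward. A position with no move is L. Any other position is W if it can reach an L in one move, else L.
Every edge goes from a vertex to one that appears earlier in the order 4, 2, 8, 1, 6, 5, 3, 7, 9, 10, so processing vertices in that order labels each vertex after all of its successors.
4: no outgoing edge → L
2: W (go to 4, an L position)
8: W (go to 4, an L position)
1: W (go to 4, an L position)
6: W (go to 4, an L position)
5: W (go to 4, an L position)
3: L (options 6(W), 8(W) are all W)
7: L (options 5(W), 6(W), 8(W) are all W)
9: L (options 6(W), 8(W) are all W)
10: L (sole option 5(W) is W)

1: W, 10: L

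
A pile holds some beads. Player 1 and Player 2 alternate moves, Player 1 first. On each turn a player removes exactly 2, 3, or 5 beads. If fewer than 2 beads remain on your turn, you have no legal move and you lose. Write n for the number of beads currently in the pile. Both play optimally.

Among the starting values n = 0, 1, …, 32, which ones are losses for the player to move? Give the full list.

Compute win/loss labels from the base case upward. A position with no move is L. Any other position is W if it can reach an L in one move, else L.
n=0: no move → L
n=1: no move → L
n=2: →0(L), so W
n=3: →1(L), so W
n=4: →1(L), so W
n=5: →0(L), so W
n=6: →1(L), so W
n=7: →5(W), 4(W), 2(W) — all W, so L
n=8: →6(W), 5(W), 3(W) — all W, so L
n=9: →7(L), so W
n=10: →8(L), so W
n=11: →8(L), so W
n=12: →7(L), so W
n=13: →8(L), so W
n=14: →12(W), 11(W), 9(W) — all W, so L
n=15: →13(W), 12(W), 10(W) — all W, so L
n=16: →14(L), so W
n=17: →15(L), so W
n=18: →15(L), so W
n=19: →14(L), so W
n=20: →15(L), so W
n=21: →19(W), 18(W), 16(W) — all W, so L
n=22: →20(W), 19(W), 17(W) — all W, so L
n=23: →21(L), so W
n=24: →22(L), so W
n=25: →22(L), so W
n=26: →21(L), so W
n=27: →22(L), so W
n=28: →26(W), 25(W), 23(W) — all W, so L
n=29: →27(W), 26(W), 24(W) — all W, so L
n=30: →28(L), so W
n=31: →29(L), so W
n=32: →29(L), so W
The losing starting values of n are exactly the entries labelled L in this table (10 of them).

0, 1, 7, 8, 14, 15, 21, 22, 28, 29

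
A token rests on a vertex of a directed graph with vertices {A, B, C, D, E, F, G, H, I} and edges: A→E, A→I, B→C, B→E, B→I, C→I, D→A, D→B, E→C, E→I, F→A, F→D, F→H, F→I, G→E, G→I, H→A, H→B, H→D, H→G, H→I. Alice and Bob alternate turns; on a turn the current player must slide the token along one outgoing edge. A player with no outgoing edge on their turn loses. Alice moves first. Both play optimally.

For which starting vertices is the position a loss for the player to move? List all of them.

Compute win/loss labels from the base case upward. A position with no move is L. Any other position is W if it can reach an L in one move, else L.
Every edge goes from a vertex to one that appears earlier in the order I, C, E, B, A, D, G, H, F, so processing vertices in that order labels each vertex after all of its successors.
I: no outgoing edge → L
C: can move to I, which is L ⇒ W
E: can move to I, which is L ⇒ W
B: can move to I, which is L ⇒ W
A: can move to I, which is L ⇒ W
D: moves to A(W), B(W); every one is W ⇒ L
G: can move to I, which is L ⇒ W
H: can move to D, which is L ⇒ W
F: can move to D, which is L ⇒ W
The losing starting vertices are exactly the entries labelled L in this table (2 of them).

D, I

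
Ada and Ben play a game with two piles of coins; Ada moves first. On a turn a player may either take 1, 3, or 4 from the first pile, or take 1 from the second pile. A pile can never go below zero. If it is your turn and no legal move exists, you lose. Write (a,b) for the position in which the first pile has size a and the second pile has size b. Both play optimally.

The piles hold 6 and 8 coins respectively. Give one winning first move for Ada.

Move to (2,8).

Use the standard recursion: the mover loses at a terminal position; elsewhere, the mover wins exactly when some move hands the opponent an L position.
No move ever increases a pile, so every position that can arise here has a ≤ 6 and b ≤ 8; it is enough to label the cells with 0 ≤ a ≤ 6 and 0 ≤ b ≤ 8.
Every move lowers a or b (never raises either), so fill the grid row by row in increasing a, and left to right within a row: each cell's successors are then already labelled.
      b=0  b=1  b=2  b=3  b=4  b=5  b=6  b=7  b=8
a=0:    L    W    L    W    L    W    L    W    L
a=1:    W    L    W    L    W    L    W    L    W
a=2:    L    W    L    W    L    W    L    W    L
a=3:    W    L    W    L    W    L    W    L    W
a=4:    W    W    W    W    W    W    W    W    W
a=5:    W    W    W    W    W    W    W    W    W
a=6:    W    W    W    W    W    W    W    W    W
Cells with no legal move (terminal, hence L): (0,0).
The remaining L cells, each justified by listing all of its moves:
(0,2): the only move is to (0,1)(W), a W ⇒ L
(0,4): the only move is to (0,3)(W), a W ⇒ L
(0,6): the only move is to (0,5)(W), a W ⇒ L
(0,8): the only move is to (0,7)(W), a W ⇒ L
(1,1): moves to (0,1)(W), (1,0)(W); every one is W ⇒ L
(1,3): moves to (0,3)(W), (1,2)(W); every one is W ⇒ L
(1,5): moves to (0,5)(W), (1,4)(W); every one is W ⇒ L
(1,7): moves to (0,7)(W), (1,6)(W); every one is W ⇒ L
(2,0): the only move is to (1,0)(W), a W ⇒ L
(2,2): moves to (1,2)(W), (2,1)(W); every one is W ⇒ L
(2,4): moves to (1,4)(W), (2,3)(W); every one is W ⇒ L
(2,6): moves to (1,6)(W), (2,5)(W); every one is W ⇒ L
(2,8): moves to (1,8)(W), (2,7)(W); every one is W ⇒ L
(3,1): moves to (2,1)(W), (0,1)(W), (3,0)(W); every one is W ⇒ L
(3,3): moves to (2,3)(W), (0,3)(W), (3,2)(W); every one is W ⇒ L
(3,5): moves to (2,5)(W), (0,5)(W), (3,4)(W); every one is W ⇒ L
(3,7): moves to (2,7)(W), (0,7)(W), (3,6)(W); every one is W ⇒ L
Every other cell has at least one move into one of the L cells above, so it is W.
From (6,8), the L positions reachable in one move are: (2,8).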